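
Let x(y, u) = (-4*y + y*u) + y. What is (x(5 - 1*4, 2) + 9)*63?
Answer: 504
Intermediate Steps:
x(y, u) = -3*y + u*y (x(y, u) = (-4*y + u*y) + y = -3*y + u*y)
(x(5 - 1*4, 2) + 9)*63 = ((5 - 1*4)*(-3 + 2) + 9)*63 = ((5 - 4)*(-1) + 9)*63 = (1*(-1) + 9)*63 = (-1 + 9)*63 = 8*63 = 504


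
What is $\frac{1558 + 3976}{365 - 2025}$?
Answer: $- \frac{2767}{830} \approx -3.3337$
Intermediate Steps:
$\frac{1558 + 3976}{365 - 2025} = \frac{5534}{-1660} = 5534 \left(- \frac{1}{1660}\right) = - \frac{2767}{830}$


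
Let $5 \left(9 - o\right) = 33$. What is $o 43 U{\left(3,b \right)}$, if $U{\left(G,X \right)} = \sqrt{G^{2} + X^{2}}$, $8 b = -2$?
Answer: $\frac{129 \sqrt{145}}{5} \approx 310.67$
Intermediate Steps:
$o = \frac{12}{5}$ ($o = 9 - \frac{33}{5} = \frac{12}{5} \approx 2.4$)
$b = - \frac{1}{4}$ ($b = \frac{1}{8} \left(-2\right) = - \frac{1}{4} \approx -0.25$)
$o 43 U{\left(3,b \right)} = \frac{12}{5} \cdot 43 \sqrt{3^{2} + \left(- \frac{1}{4}\right)^{2}} = \frac{516 \sqrt{9 + \frac{1}{16}}}{5} = \frac{516 \sqrt{\frac{145}{16}}}{5} = \frac{516 \frac{\sqrt{145}}{4}}{5} = \frac{129 \sqrt{145}}{5}$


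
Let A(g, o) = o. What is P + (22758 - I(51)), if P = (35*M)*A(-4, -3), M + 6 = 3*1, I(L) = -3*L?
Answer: 23226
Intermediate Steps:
M = -3 (M = -6 + 3*1 = -6 + 3 = -3)
P = 315 (P = (35*(-3))*(-3) = -105*(-3) = 315)
P + (22758 - I(51)) = 315 + (22758 - (-3)*51) = 315 + (22758 - 1*(-153)) = 315 + (22758 + 153) = 315 + 22911 = 23226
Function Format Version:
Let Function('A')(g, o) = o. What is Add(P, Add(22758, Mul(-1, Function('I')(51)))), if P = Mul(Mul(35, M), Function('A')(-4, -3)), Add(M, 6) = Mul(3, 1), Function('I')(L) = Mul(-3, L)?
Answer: 23226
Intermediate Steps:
M = -3 (M = Add(-6, Mul(3, 1)) = Add(-6, 3) = -3)
P = 315 (P = Mul(Mul(35, -3), -3) = Mul(-105, -3) = 315)
Add(P, Add(22758, Mul(-1, Function('I')(51)))) = Add(315, Add(22758, Mul(-1, Mul(-3, 51)))) = Add(315, Add(22758, Mul(-1, -153))) = Add(315, Add(22758, 153)) = Add(315, 22911) = 23226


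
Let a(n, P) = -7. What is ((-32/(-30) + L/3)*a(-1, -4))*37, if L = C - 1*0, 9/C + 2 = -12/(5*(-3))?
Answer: 11137/30 ≈ 371.23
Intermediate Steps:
C = -15/2 (C = 9/(-2 - 12/(5*(-3))) = 9/(-2 - 12/(-15)) = 9/(-2 - 12*(-1/15)) = 9/(-2 + ⅘) = 9/(-6/5) = 9*(-⅚) = -15/2 ≈ -7.5000)
L = -15/2 (L = -15/2 - 1*0 = -15/2 + 0 = -15/2 ≈ -7.5000)
((-32/(-30) + L/3)*a(-1, -4))*37 = ((-32/(-30) - 15/2/3)*(-7))*37 = ((-32*(-1/30) - 15/2*⅓)*(-7))*37 = ((16/15 - 5/2)*(-7))*37 = -43/30*(-7)*37 = (301/30)*37 = 11137/30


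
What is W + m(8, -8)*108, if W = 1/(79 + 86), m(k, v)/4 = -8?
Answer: -570239/165 ≈ -3456.0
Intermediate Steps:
m(k, v) = -32 (m(k, v) = 4*(-8) = -32)
W = 1/165 ≈ 0.0060606
W + m(8, -8)*108 = 1/165 - 32*108 = 1/165 - 3456 = -570239/165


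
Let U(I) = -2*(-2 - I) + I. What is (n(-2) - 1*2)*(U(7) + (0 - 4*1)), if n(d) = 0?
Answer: -42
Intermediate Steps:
U(I) = 4 + 3*I (U(I) = (4 + 2*I) + I = 4 + 3*I)
(n(-2) - 1*2)*(U(7) + (0 - 4*1)) = (0 - 1*2)*((4 + 3*7) + (0 - 4*1)) = (0 - 2)*((4 + 21) + (0 - 4)) = -2*(25 - 4) = -2*21 = -42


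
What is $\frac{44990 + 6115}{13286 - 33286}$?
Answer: $- \frac{10221}{4000} \approx -2.5552$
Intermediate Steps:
$\frac{44990 + 6115}{13286 - 33286} = \frac{51105}{13286 - 33286} = \frac{51105}{-20000} = 51105 \left(- \frac{1}{20000}\right) = - \frac{10221}{4000}$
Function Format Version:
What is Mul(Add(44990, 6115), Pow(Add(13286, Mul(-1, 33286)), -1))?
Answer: Rational(-10221, 4000) ≈ -2.5552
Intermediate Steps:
Mul(Add(44990, 6115), Pow(Add(13286, Mul(-1, 33286)), -1)) = Mul(51105, Pow(Add(13286, -33286), -1)) = Mul(51105, Pow(-20000, -1)) = Mul(51105, Rational(-1, 20000)) = Rational(-10221, 4000)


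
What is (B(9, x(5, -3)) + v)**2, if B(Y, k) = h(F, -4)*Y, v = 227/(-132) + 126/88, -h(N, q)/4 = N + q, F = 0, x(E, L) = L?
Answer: 89965225/4356 ≈ 20653.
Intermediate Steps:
h(N, q) = -4*N - 4*q (h(N, q) = -4*(N + q) = -4*N - 4*q)
v = -19/66 (v = 227*(-1/132) + 126*(1/88) = -227/132 + 63/44 = -19/66 ≈ -0.28788)
B(Y, k) = 16*Y (B(Y, k) = (-4*0 - 4*(-4))*Y = (0 + 16)*Y = 16*Y)
(B(9, x(5, -3)) + v)**2 = (16*9 - 19/66)**2 = (144 - 19/66)**2 = (9485/66)**2 = 89965225/4356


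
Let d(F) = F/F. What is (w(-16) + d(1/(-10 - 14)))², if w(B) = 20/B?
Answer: 1/16 ≈ 0.062500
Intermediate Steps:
d(F) = 1
(w(-16) + d(1/(-10 - 14)))² = (20/(-16) + 1)² = (20*(-1/16) + 1)² = (-5/4 + 1)² = (-¼)² = 1/16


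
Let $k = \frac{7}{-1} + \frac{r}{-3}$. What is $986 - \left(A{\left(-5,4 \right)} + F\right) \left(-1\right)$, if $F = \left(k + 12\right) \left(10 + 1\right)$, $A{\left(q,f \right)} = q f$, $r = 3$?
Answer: $1010$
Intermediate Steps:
$A{\left(q,f \right)} = f q$
$k = -8$ ($k = \frac{7}{-1} + \frac{3}{-3} = 7 \left(-1\right) + 3 \left(- \frac{1}{3}\right) = -7 - 1 = -8$)
$F = 44$ ($F = \left(-8 + 12\right) \left(10 + 1\right) = 4 \cdot 11 = 44$)
$986 - \left(A{\left(-5,4 \right)} + F\right) \left(-1\right) = 986 - \left(4 \left(-5\right) + 44\right) \left(-1\right) = 986 - \left(-20 + 44\right) \left(-1\right) = 986 - 24 \left(-1\right) = 986 - -24 = 986 + 24 = 1010$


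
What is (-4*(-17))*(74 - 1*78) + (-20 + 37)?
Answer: -255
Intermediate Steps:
(-4*(-17))*(74 - 1*78) + (-20 + 37) = (-1*(-68))*(74 - 78) + 17 = 68*(-4) + 17 = -272 + 17 = -255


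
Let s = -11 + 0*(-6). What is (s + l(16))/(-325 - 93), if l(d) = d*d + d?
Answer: -261/418 ≈ -0.62440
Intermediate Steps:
l(d) = d + d² (l(d) = d² + d = d + d²)
s = -11 (s = -11 + 0 = -11)
(s + l(16))/(-325 - 93) = (-11 + 16*(1 + 16))/(-325 - 93) = (-11 + 16*17)/(-418) = -(-11 + 272)/418 = -1/418*261 = -261/418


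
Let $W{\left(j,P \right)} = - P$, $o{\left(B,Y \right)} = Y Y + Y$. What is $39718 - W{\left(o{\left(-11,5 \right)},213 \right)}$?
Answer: $39931$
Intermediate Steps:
$o{\left(B,Y \right)} = Y + Y^{2}$ ($o{\left(B,Y \right)} = Y^{2} + Y = Y + Y^{2}$)
$39718 - W{\left(o{\left(-11,5 \right)},213 \right)} = 39718 - \left(-1\right) 213 = 39718 - -213 = 39718 + 213 = 39931$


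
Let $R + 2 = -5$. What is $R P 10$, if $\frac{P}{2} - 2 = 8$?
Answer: $-1400$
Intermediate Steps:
$P = 20$ ($P = 4 + 2 \cdot 8 = 4 + 16 = 20$)
$R = -7$ ($R = -2 - 5 = -7$)
$R P 10 = \left(-7\right) 20 \cdot 10 = \left(-140\right) 10 = -1400$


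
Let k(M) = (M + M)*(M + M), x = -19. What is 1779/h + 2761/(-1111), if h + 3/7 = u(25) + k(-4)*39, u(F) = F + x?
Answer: -1045836/589537 ≈ -1.7740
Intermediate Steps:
k(M) = 4*M**2 (k(M) = (2*M)*(2*M) = 4*M**2)
u(F) = -19 + F (u(F) = F - 19 = -19 + F)
h = 17511/7 (h = -3/7 + ((-19 + 25) + (4*(-4)**2)*39) = -3/7 + (6 + (4*16)*39) = -3/7 + (6 + 64*39) = -3/7 + (6 + 2496) = -3/7 + 2502 = 17511/7 ≈ 2501.6)
1779/h + 2761/(-1111) = 1779/(17511/7) + 2761/(-1111) = 1779*(7/17511) + 2761*(-1/1111) = 4151/5837 - 251/101 = -1045836/589537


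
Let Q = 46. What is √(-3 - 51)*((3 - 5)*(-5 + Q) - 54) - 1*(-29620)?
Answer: 29620 - 408*I*√6 ≈ 29620.0 - 999.39*I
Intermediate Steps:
√(-3 - 51)*((3 - 5)*(-5 + Q) - 54) - 1*(-29620) = √(-3 - 51)*((3 - 5)*(-5 + 46) - 54) - 1*(-29620) = √(-54)*(-2*41 - 54) + 29620 = (3*I*√6)*(-82 - 54) + 29620 = (3*I*√6)*(-136) + 29620 = -408*I*√6 + 29620 = 29620 - 408*I*√6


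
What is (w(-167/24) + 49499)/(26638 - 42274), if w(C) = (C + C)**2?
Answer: -7155745/2251584 ≈ -3.1781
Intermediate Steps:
w(C) = 4*C**2 (w(C) = (2*C)**2 = 4*C**2)
(w(-167/24) + 49499)/(26638 - 42274) = (4*(-167/24)**2 + 49499)/(26638 - 42274) = (4*(-167*1/24)**2 + 49499)/(-15636) = (4*(-167/24)**2 + 49499)*(-1/15636) = (4*(27889/576) + 49499)*(-1/15636) = (27889/144 + 49499)*(-1/15636) = (7155745/144)*(-1/15636) = -7155745/2251584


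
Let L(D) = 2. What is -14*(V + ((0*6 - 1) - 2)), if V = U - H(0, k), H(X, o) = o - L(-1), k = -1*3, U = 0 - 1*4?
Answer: 28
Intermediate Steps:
U = -4 (U = 0 - 4 = -4)
k = -3
H(X, o) = -2 + o (H(X, o) = o - 1*2 = o - 2 = -2 + o)
V = 1 (V = -4 - (-2 - 3) = -4 - 1*(-5) = -4 + 5 = 1)
-14*(V + ((0*6 - 1) - 2)) = -14*(1 + ((0*6 - 1) - 2)) = -14*(1 + ((0 - 1) - 2)) = -14*(1 + (-1 - 2)) = -14*(1 - 3) = -14*(-2) = 28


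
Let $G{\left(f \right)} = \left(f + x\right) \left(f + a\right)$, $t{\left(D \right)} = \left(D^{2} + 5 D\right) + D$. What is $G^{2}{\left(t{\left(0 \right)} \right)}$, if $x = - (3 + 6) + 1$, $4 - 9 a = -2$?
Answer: $\frac{256}{9} \approx 28.444$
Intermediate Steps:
$a = \frac{2}{3}$ ($a = \frac{4}{9} - - \frac{2}{9} = \frac{4}{9} + \frac{2}{9} = \frac{2}{3} \approx 0.66667$)
$t{\left(D \right)} = D^{2} + 6 D$
$x = -8$ ($x = \left(-1\right) 9 + 1 = -9 + 1 = -8$)
$G{\left(f \right)} = \left(-8 + f\right) \left(\frac{2}{3} + f\right)$ ($G{\left(f \right)} = \left(f - 8\right) \left(f + \frac{2}{3}\right) = \left(-8 + f\right) \left(\frac{2}{3} + f\right)$)
$G^{2}{\left(t{\left(0 \right)} \right)} = \left(- \frac{16}{3} + \left(0 \left(6 + 0\right)\right)^{2} - \frac{22 \cdot 0 \left(6 + 0\right)}{3}\right)^{2} = \left(- \frac{16}{3} + \left(0 \cdot 6\right)^{2} - \frac{22 \cdot 0 \cdot 6}{3}\right)^{2} = \left(- \frac{16}{3} + 0^{2} - 0\right)^{2} = \left(- \frac{16}{3} + 0 + 0\right)^{2} = \left(- \frac{16}{3}\right)^{2} = \frac{256}{9}$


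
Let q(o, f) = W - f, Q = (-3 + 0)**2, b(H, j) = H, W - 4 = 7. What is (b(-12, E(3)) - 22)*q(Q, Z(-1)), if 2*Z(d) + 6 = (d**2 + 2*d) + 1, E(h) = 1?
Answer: -476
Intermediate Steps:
W = 11 (W = 4 + 7 = 11)
Q = 9 (Q = (-3)**2 = 9)
Z(d) = -5/2 + d + d**2/2 (Z(d) = -3 + ((d**2 + 2*d) + 1)/2 = -3 + (1 + d**2 + 2*d)/2 = -3 + (1/2 + d + d**2/2) = -5/2 + d + d**2/2)
q(o, f) = 11 - f
(b(-12, E(3)) - 22)*q(Q, Z(-1)) = (-12 - 22)*(11 - (-5/2 - 1 + (1/2)*(-1)**2)) = -34*(11 - (-5/2 - 1 + (1/2)*1)) = -34*(11 - (-5/2 - 1 + 1/2)) = -34*(11 - 1*(-3)) = -34*(11 + 3) = -34*14 = -476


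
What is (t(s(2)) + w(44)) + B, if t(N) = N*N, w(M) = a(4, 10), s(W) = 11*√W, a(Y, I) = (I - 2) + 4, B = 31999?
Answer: 32253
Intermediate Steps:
a(Y, I) = 2 + I (a(Y, I) = (-2 + I) + 4 = 2 + I)
w(M) = 12 (w(M) = 2 + 10 = 12)
t(N) = N²
(t(s(2)) + w(44)) + B = ((11*√2)² + 12) + 31999 = (242 + 12) + 31999 = 254 + 31999 = 32253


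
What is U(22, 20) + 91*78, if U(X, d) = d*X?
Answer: 7538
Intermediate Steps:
U(X, d) = X*d
U(22, 20) + 91*78 = 22*20 + 91*78 = 440 + 7098 = 7538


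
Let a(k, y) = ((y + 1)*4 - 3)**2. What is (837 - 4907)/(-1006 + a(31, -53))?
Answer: -814/8703 ≈ -0.093531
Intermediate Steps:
a(k, y) = (1 + 4*y)**2 (a(k, y) = ((1 + y)*4 - 3)**2 = ((4 + 4*y) - 3)**2 = (1 + 4*y)**2)
(837 - 4907)/(-1006 + a(31, -53)) = (837 - 4907)/(-1006 + (1 + 4*(-53))**2) = -4070/(-1006 + (1 - 212)**2) = -4070/(-1006 + (-211)**2) = -4070/(-1006 + 44521) = -4070/43515 = -4070*1/43515 = -814/8703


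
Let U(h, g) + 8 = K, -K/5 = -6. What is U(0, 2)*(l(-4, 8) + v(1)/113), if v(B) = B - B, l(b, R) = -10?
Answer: -220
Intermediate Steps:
K = 30 (K = -5*(-6) = 30)
U(h, g) = 22 (U(h, g) = -8 + 30 = 22)
v(B) = 0
U(0, 2)*(l(-4, 8) + v(1)/113) = 22*(-10 + 0/113) = 22*(-10 + 0*(1/113)) = 22*(-10 + 0) = 22*(-10) = -220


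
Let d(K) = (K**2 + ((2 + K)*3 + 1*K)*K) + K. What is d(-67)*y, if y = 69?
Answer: 1516344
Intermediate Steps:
d(K) = K + K**2 + K*(6 + 4*K) (d(K) = (K**2 + ((6 + 3*K) + K)*K) + K = (K**2 + (6 + 4*K)*K) + K = (K**2 + K*(6 + 4*K)) + K = K + K**2 + K*(6 + 4*K))
d(-67)*y = -67*(7 + 5*(-67))*69 = -67*(7 - 335)*69 = -67*(-328)*69 = 21976*69 = 1516344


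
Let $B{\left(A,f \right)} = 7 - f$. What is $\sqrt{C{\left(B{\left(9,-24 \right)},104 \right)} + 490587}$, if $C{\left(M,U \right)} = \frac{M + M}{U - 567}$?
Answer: $\frac{\sqrt{105166615897}}{463} \approx 700.42$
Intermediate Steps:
$C{\left(M,U \right)} = \frac{2 M}{-567 + U}$
$\sqrt{C{\left(B{\left(9,-24 \right)},104 \right)} + 490587} = \sqrt{\frac{2 \left(7 - -24\right)}{-567 + 104} + 490587} = \sqrt{\frac{2 \left(7 + 24\right)}{-463} + 490587} = \sqrt{2 \cdot 31 \left(- \frac{1}{463}\right) + 490587} = \sqrt{- \frac{62}{463} + 490587} = \sqrt{\frac{227141719}{463}} = \frac{\sqrt{105166615897}}{463}$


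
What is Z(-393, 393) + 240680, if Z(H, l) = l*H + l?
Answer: 86624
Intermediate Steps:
Z(H, l) = l + H*l (Z(H, l) = H*l + l = l + H*l)
Z(-393, 393) + 240680 = 393*(1 - 393) + 240680 = 393*(-392) + 240680 = -154056 + 240680 = 86624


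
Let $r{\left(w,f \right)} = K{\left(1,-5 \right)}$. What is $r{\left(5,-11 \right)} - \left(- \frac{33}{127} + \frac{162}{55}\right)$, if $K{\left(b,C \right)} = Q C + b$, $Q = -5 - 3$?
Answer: $\frac{267626}{6985} \approx 38.314$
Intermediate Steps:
$Q = -8$ ($Q = -5 - 3 = -8$)
$K{\left(b,C \right)} = b - 8 C$ ($K{\left(b,C \right)} = - 8 C + b = b - 8 C$)
$r{\left(w,f \right)} = 41$ ($r{\left(w,f \right)} = 1 - -40 = 1 + 40 = 41$)
$r{\left(5,-11 \right)} - \left(- \frac{33}{127} + \frac{162}{55}\right) = 41 - \left(- \frac{33}{127} + \frac{162}{55}\right) = 41 - \frac{18759}{6985} = \frac{267626}{6985}$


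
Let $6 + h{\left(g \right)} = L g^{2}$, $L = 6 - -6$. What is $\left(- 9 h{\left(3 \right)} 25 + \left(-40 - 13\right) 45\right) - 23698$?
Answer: $-49033$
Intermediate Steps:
$L = 12$ ($L = 6 + 6 = 12$)
$h{\left(g \right)} = -6 + 12 g^{2}$
$\left(- 9 h{\left(3 \right)} 25 + \left(-40 - 13\right) 45\right) - 23698 = \left(- 9 \left(-6 + 12 \cdot 3^{2}\right) 25 + \left(-40 - 13\right) 45\right) - 23698 = \left(- 9 \left(-6 + 12 \cdot 9\right) 25 - 2385\right) - 23698 = \left(- 9 \left(-6 + 108\right) 25 - 2385\right) - 23698 = \left(\left(-9\right) 102 \cdot 25 - 2385\right) - 23698 = \left(\left(-918\right) 25 - 2385\right) - 23698 = \left(-22950 - 2385\right) - 23698 = -25335 - 23698 = -49033$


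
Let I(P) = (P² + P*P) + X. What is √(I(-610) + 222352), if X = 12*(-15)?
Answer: 2*√241593 ≈ 983.04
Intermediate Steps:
X = -180
I(P) = -180 + 2*P² (I(P) = (P² + P*P) - 180 = (P² + P²) - 180 = 2*P² - 180 = -180 + 2*P²)
√(I(-610) + 222352) = √((-180 + 2*(-610)²) + 222352) = √((-180 + 2*372100) + 222352) = √((-180 + 744200) + 222352) = √(744020 + 222352) = √966372 = 2*√241593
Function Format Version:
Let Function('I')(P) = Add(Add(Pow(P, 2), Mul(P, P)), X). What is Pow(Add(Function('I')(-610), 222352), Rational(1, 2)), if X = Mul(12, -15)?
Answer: Mul(2, Pow(241593, Rational(1, 2))) ≈ 983.04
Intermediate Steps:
X = -180
Function('I')(P) = Add(-180, Mul(2, Pow(P, 2))) (Function('I')(P) = Add(Add(Pow(P, 2), Mul(P, P)), -180) = Add(Add(Pow(P, 2), Pow(P, 2)), -180) = Add(Mul(2, Pow(P, 2)), -180) = Add(-180, Mul(2, Pow(P, 2))))
Pow(Add(Function('I')(-610), 222352), Rational(1, 2)) = Pow(Add(Add(-180, Mul(2, Pow(-610, 2))), 222352), Rational(1, 2)) = Pow(Add(Add(-180, Mul(2, 372100)), 222352), Rational(1, 2)) = Pow(Add(Add(-180, 744200), 222352), Rational(1, 2)) = Pow(Add(744020, 222352), Rational(1, 2)) = Pow(966372, Rational(1, 2)) = Mul(2, Pow(241593, Rational(1, 2)))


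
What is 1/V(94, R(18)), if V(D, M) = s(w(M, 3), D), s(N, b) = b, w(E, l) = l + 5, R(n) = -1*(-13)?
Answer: 1/94 ≈ 0.010638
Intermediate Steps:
R(n) = 13
w(E, l) = 5 + l
V(D, M) = D
1/V(94, R(18)) = 1/94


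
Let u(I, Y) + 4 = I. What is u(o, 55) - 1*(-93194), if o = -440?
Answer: 92750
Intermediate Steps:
u(I, Y) = -4 + I
u(o, 55) - 1*(-93194) = (-4 - 440) - 1*(-93194) = -444 + 93194 = 92750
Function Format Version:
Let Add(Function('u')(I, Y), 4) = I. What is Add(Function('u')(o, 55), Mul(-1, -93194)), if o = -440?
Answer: 92750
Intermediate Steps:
Function('u')(I, Y) = Add(-4, I)
Add(Function('u')(o, 55), Mul(-1, -93194)) = Add(Add(-4, -440), Mul(-1, -93194)) = Add(-444, 93194) = 92750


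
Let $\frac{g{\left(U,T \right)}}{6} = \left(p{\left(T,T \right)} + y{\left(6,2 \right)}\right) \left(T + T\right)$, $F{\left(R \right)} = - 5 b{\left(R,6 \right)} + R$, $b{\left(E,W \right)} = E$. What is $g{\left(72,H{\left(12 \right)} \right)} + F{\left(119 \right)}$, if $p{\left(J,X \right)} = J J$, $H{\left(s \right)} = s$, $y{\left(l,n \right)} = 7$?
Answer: $21268$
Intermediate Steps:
$p{\left(J,X \right)} = J^{2}$
$F{\left(R \right)} = - 4 R$ ($F{\left(R \right)} = - 5 R + R = - 4 R$)
$g{\left(U,T \right)} = 12 T \left(7 + T^{2}\right)$ ($g{\left(U,T \right)} = 6 \left(T^{2} + 7\right) \left(T + T\right) = 6 \left(7 + T^{2}\right) 2 T = 6 \cdot 2 T \left(7 + T^{2}\right) = 12 T \left(7 + T^{2}\right)$)
$g{\left(72,H{\left(12 \right)} \right)} + F{\left(119 \right)} = 12 \cdot 12 \left(7 + 12^{2}\right) - 476 = 12 \cdot 12 \left(7 + 144\right) - 476 = 12 \cdot 12 \cdot 151 - 476 = 21744 - 476 = 21268$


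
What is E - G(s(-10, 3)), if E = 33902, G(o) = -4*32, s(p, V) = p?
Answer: 34030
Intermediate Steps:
G(o) = -128
E - G(s(-10, 3)) = 33902 - 1*(-128) = 33902 + 128 = 34030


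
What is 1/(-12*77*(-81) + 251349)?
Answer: 1/326193 ≈ 3.0657e-6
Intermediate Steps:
1/(-12*77*(-81) + 251349) = 1/(-924*(-81) + 251349) = 1/(74844 + 251349) = 1/326193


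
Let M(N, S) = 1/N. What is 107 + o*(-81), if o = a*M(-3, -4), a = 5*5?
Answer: 782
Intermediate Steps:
a = 25
o = -25/3 (o = 25/(-3) = 25*(-⅓) = -25/3 ≈ -8.3333)
107 + o*(-81) = 107 - 25/3*(-81) = 107 + 675 = 782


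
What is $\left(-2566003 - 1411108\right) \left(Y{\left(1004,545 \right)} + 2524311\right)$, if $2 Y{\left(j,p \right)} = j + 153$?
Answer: $- \frac{20083531608469}{2} \approx -1.0042 \cdot 10^{13}$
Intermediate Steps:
$Y{\left(j,p \right)} = \frac{153}{2} + \frac{j}{2}$ ($Y{\left(j,p \right)} = \frac{j + 153}{2} = \frac{153 + j}{2} = \frac{153}{2} + \frac{j}{2}$)
$\left(-2566003 - 1411108\right) \left(Y{\left(1004,545 \right)} + 2524311\right) = \left(-2566003 - 1411108\right) \left(\left(\frac{153}{2} + \frac{1}{2} \cdot 1004\right) + 2524311\right) = - 3977111 \left(\left(\frac{153}{2} + 502\right) + 2524311\right) = - 3977111 \left(\frac{1157}{2} + 2524311\right) = \left(-3977111\right) \frac{5049779}{2} = - \frac{20083531608469}{2}$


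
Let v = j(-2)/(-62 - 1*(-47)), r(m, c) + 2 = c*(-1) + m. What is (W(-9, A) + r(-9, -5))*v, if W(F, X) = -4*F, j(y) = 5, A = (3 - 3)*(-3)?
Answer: -10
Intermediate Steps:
A = 0 (A = 0*(-3) = 0)
r(m, c) = -2 + m - c (r(m, c) = -2 + (c*(-1) + m) = -2 + (-c + m) = -2 + (m - c) = -2 + m - c)
v = -1/3 (v = 5/(-62 - 1*(-47)) = 5/(-62 + 47) = 5/(-15) = 5*(-1/15) = -1/3 ≈ -0.33333)
(W(-9, A) + r(-9, -5))*v = (-4*(-9) + (-2 - 9 - 1*(-5)))*(-1/3) = (36 + (-2 - 9 + 5))*(-1/3) = (36 - 6)*(-1/3) = 30*(-1/3) = -10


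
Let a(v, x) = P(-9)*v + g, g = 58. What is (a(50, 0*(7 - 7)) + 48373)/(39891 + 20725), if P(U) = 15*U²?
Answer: 109181/60616 ≈ 1.8012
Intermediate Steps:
a(v, x) = 58 + 1215*v (a(v, x) = (15*(-9)²)*v + 58 = (15*81)*v + 58 = 1215*v + 58 = 58 + 1215*v)
(a(50, 0*(7 - 7)) + 48373)/(39891 + 20725) = ((58 + 1215*50) + 48373)/(39891 + 20725) = ((58 + 60750) + 48373)/60616 = (60808 + 48373)*(1/60616) = 109181*(1/60616) = 109181/60616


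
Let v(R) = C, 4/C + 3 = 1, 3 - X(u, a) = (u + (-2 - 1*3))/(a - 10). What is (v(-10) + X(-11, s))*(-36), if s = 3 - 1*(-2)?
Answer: 396/5 ≈ 79.200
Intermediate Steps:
s = 5 (s = 3 + 2 = 5)
X(u, a) = 3 - (-5 + u)/(-10 + a) (X(u, a) = 3 - (u + (-2 - 1*3))/(a - 10) = 3 - (u + (-2 - 3))/(-10 + a) = 3 - (u - 5)/(-10 + a) = 3 - (-5 + u)/(-10 + a))
C = -2 (C = 4/(-3 + 1) = 4/(-2) = 4*(-½) = -2)
v(R) = -2
(v(-10) + X(-11, s))*(-36) = (-2 + (-25 - 1*(-11) + 3*5)/(-10 + 5))*(-36) = (-2 + (-25 + 11 + 15)/(-5))*(-36) = (-2 - ⅕*1)*(-36) = (-2 - ⅕)*(-36) = -11/5*(-36) = 396/5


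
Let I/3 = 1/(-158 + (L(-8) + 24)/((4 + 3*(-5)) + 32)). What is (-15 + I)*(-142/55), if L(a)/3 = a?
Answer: 168483/4345 ≈ 38.776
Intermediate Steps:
L(a) = 3*a
I = -3/158 (I = 3/(-158 + (3*(-8) + 24)/((4 + 3*(-5)) + 32)) = 3/(-158 + (-24 + 24)/((4 - 15) + 32)) = 3/(-158 + 0/(-11 + 32)) = 3/(-158 + 0/21) = 3/(-158 + 0*(1/21)) = 3/(-158 + 0) = 3/(-158) = 3*(-1/158) = -3/158 ≈ -0.018987)
(-15 + I)*(-142/55) = (-15 - 3/158)*(-142/55) = -(-168483)/(79*55) = -2373/158*(-142/55) = 168483/4345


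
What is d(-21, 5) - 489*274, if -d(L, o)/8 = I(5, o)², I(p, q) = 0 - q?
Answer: -134186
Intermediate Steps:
I(p, q) = -q
d(L, o) = -8*o²
d(-21, 5) - 489*274 = -8*5² - 489*274 = -8*25 - 133986 = -200 - 133986 = -134186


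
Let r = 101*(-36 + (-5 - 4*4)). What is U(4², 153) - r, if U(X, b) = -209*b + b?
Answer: -26067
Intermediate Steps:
U(X, b) = -208*b
r = -5757 (r = 101*(-36 + (-5 - 16)) = 101*(-36 - 21) = 101*(-57) = -5757)
U(4², 153) - r = -208*153 - 1*(-5757) = -31824 + 5757 = -26067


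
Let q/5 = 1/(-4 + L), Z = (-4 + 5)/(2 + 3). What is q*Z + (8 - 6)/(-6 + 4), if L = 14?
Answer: -9/10 ≈ -0.90000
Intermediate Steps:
Z = ⅕ (Z = 1/5 = 1*(⅕) = ⅕ ≈ 0.20000)
q = ½ (q = 5/(-4 + 14) = 5/10 = 5*(⅒) = ½ ≈ 0.50000)
q*Z + (8 - 6)/(-6 + 4) = (½)*(⅕) + (8 - 6)/(-6 + 4) = ⅒ + 2/(-2) = ⅒ + 2*(-½) = ⅒ - 1 = -9/10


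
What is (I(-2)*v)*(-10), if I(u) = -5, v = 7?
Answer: 350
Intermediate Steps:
(I(-2)*v)*(-10) = -5*7*(-10) = -35*(-10) = 350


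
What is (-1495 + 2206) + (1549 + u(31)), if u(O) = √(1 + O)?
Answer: 2260 + 4*√2 ≈ 2265.7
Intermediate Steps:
(-1495 + 2206) + (1549 + u(31)) = (-1495 + 2206) + (1549 + √(1 + 31)) = 711 + (1549 + √32) = 711 + (1549 + 4*√2) = 2260 + 4*√2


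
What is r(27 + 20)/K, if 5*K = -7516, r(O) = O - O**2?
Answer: 5405/3758 ≈ 1.4383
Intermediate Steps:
K = -7516/5 (K = (1/5)*(-7516) = -7516/5 ≈ -1503.2)
r(27 + 20)/K = ((27 + 20)*(1 - (27 + 20)))/(-7516/5) = (47*(1 - 1*47))*(-5/7516) = (47*(1 - 47))*(-5/7516) = (47*(-46))*(-5/7516) = -2162*(-5/7516) = 5405/3758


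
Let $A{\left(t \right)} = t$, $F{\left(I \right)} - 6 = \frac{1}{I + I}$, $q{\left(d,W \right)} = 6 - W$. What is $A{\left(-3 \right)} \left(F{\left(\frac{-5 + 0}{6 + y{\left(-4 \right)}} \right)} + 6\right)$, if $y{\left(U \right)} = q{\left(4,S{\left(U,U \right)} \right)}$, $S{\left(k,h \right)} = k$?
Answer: $- \frac{156}{5} \approx -31.2$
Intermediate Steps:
$y{\left(U \right)} = 6 - U$
$F{\left(I \right)} = 6 + \frac{1}{2 I}$ ($F{\left(I \right)} = 6 + \frac{1}{I + I} = 6 + \frac{1}{2 I}$)
$A{\left(-3 \right)} \left(F{\left(\frac{-5 + 0}{6 + y{\left(-4 \right)}} \right)} + 6\right) = - 3 \left(\left(6 + \frac{1}{2 \frac{-5 + 0}{6 + \left(6 - -4\right)}}\right) + 6\right) = - 3 \left(\left(6 + \frac{1}{2 \left(- \frac{5}{6 + \left(6 + 4\right)}\right)}\right) + 6\right) = - 3 \left(\left(6 + \frac{1}{2 \left(- \frac{5}{6 + 10}\right)}\right) + 6\right) = - 3 \left(\left(6 + \frac{1}{2 \left(- \frac{5}{16}\right)}\right) + 6\right) = - 3 \left(\left(6 + \frac{1}{2} \left(- \frac{16}{5}\right)\right) + 6\right) = - 3 \left(\left(6 - \frac{8}{5}\right) + 6\right) = - 3 \left(\frac{22}{5} + 6\right) = \left(-3\right) \frac{52}{5} = - \frac{156}{5}$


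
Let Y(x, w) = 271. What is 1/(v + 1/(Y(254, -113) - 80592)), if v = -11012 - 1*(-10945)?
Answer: -80321/5381508 ≈ -0.014925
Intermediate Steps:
v = -67 (v = -11012 + 10945 = -67)
1/(v + 1/(Y(254, -113) - 80592)) = 1/(-67 + 1/(271 - 80592)) = 1/(-67 + 1/(-80321)) = 1/(-67 - 1/80321) = 1/(-5381508/80321) = -80321/5381508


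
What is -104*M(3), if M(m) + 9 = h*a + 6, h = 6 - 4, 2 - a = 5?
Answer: 936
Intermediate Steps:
a = -3 (a = 2 - 1*5 = 2 - 5 = -3)
h = 2
M(m) = -9 (M(m) = -9 + (2*(-3) + 6) = -9 + (-6 + 6) = -9 + 0 = -9)
-104*M(3) = -104*(-9) = 936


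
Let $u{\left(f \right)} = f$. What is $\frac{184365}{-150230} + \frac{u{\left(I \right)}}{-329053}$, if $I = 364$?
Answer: $- \frac{12144108013}{9886726438} \approx -1.2283$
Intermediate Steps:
$\frac{184365}{-150230} + \frac{u{\left(I \right)}}{-329053} = \frac{184365}{-150230} + \frac{364}{-329053} = 184365 \left(- \frac{1}{150230}\right) + 364 \left(- \frac{1}{329053}\right) = - \frac{36873}{30046} - \frac{364}{329053} = - \frac{12144108013}{9886726438}$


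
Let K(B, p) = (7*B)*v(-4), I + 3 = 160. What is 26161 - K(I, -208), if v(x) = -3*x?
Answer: 12973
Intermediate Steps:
I = 157 (I = -3 + 160 = 157)
K(B, p) = 84*B (K(B, p) = (7*B)*(-3*(-4)) = (7*B)*12 = 84*B)
26161 - K(I, -208) = 26161 - 84*157 = 26161 - 1*13188 = 26161 - 13188 = 12973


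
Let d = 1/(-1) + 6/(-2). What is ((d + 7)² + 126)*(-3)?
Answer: -405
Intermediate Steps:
d = -4 (d = 1*(-1) + 6*(-½) = -1 - 3 = -4)
((d + 7)² + 126)*(-3) = ((-4 + 7)² + 126)*(-3) = (3² + 126)*(-3) = (9 + 126)*(-3) = 135*(-3) = -405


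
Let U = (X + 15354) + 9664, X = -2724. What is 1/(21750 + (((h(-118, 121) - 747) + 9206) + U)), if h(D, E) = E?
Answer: 1/52624 ≈ 1.9003e-5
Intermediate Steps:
U = 22294 (U = (-2724 + 15354) + 9664 = 12630 + 9664 = 22294)
1/(21750 + (((h(-118, 121) - 747) + 9206) + U)) = 1/(21750 + (((121 - 747) + 9206) + 22294)) = 1/(21750 + ((-626 + 9206) + 22294)) = 1/(21750 + (8580 + 22294)) = 1/(21750 + 30874) = 1/52624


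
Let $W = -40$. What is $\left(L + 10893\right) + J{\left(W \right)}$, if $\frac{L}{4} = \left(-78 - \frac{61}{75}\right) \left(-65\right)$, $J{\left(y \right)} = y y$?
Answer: $\frac{494767}{15} \approx 32984.0$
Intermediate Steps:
$J{\left(y \right)} = y^{2}$
$L = \frac{307372}{15}$ ($L = 4 \left(-78 - \frac{61}{75}\right) \left(-65\right) = 4 \left(\left(- \frac{5911}{75}\right) \left(-65\right)\right) = 4 \cdot \frac{76843}{15} = \frac{307372}{15} \approx 20491.0$)
$\left(L + 10893\right) + J{\left(W \right)} = \left(\frac{307372}{15} + 10893\right) + \left(-40\right)^{2} = \frac{470767}{15} + 1600 = \frac{494767}{15}$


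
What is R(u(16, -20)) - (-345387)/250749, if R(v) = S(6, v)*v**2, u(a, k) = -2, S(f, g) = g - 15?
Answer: -5568515/83583 ≈ -66.623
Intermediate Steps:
S(f, g) = -15 + g
R(v) = v**2*(-15 + v) (R(v) = (-15 + v)*v**2 = v**2*(-15 + v))
R(u(16, -20)) - (-345387)/250749 = (-2)**2*(-15 - 2) - (-345387)/250749 = 4*(-17) - (-345387)/250749 = -68 - 1*(-115129/83583) = -68 + 115129/83583 = -5568515/83583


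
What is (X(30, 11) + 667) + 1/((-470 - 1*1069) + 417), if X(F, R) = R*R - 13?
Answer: 869549/1122 ≈ 775.00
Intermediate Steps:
X(F, R) = -13 + R**2 (X(F, R) = R**2 - 13 = -13 + R**2)
(X(30, 11) + 667) + 1/((-470 - 1*1069) + 417) = ((-13 + 11**2) + 667) + 1/((-470 - 1*1069) + 417) = ((-13 + 121) + 667) + 1/((-470 - 1069) + 417) = (108 + 667) + 1/(-1539 + 417) = 775 + 1/(-1122) = 775 - 1/1122 = 869549/1122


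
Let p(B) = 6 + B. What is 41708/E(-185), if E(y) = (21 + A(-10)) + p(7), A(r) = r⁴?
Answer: 20854/5017 ≈ 4.1567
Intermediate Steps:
E(y) = 10034 (E(y) = (21 + (-10)⁴) + (6 + 7) = (21 + 10000) + 13 = 10021 + 13 = 10034)
41708/E(-185) = 41708/10034 = 41708*(1/10034) = 20854/5017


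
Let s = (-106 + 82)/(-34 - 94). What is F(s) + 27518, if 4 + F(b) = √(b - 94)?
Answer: 27514 + I*√1501/4 ≈ 27514.0 + 9.6857*I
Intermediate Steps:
s = 3/16 (s = -24/(-128) = -24*(-1/128) = 3/16 ≈ 0.18750)
F(b) = -4 + √(-94 + b) (F(b) = -4 + √(b - 94) = -4 + √(-94 + b))
F(s) + 27518 = (-4 + √(-94 + 3/16)) + 27518 = (-4 + √(-1501/16)) + 27518 = (-4 + I*√1501/4) + 27518 = 27514 + I*√1501/4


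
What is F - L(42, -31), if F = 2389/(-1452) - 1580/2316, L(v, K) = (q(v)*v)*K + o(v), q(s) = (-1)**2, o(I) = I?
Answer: 117481701/93412 ≈ 1257.7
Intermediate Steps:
q(s) = 1
L(v, K) = v + K*v (L(v, K) = (1*v)*K + v = v*K + v = K*v + v = v + K*v)
F = -217419/93412 (F = 2389*(-1/1452) - 1580*1/2316 = -2389/1452 - 395/579 = -217419/93412 ≈ -2.3275)
F - L(42, -31) = -217419/93412 - 42*(1 - 31) = -217419/93412 - 42*(-30) = -217419/93412 - 1*(-1260) = -217419/93412 + 1260 = 117481701/93412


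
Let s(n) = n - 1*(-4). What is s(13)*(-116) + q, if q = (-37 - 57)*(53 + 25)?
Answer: -9304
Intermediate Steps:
s(n) = 4 + n (s(n) = n + 4 = 4 + n)
q = -7332 (q = -94*78 = -7332)
s(13)*(-116) + q = (4 + 13)*(-116) - 7332 = 17*(-116) - 7332 = -1972 - 7332 = -9304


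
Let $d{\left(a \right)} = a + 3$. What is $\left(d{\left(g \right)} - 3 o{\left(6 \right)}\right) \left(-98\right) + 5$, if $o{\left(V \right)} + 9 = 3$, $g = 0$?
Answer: $-2053$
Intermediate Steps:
$o{\left(V \right)} = -6$ ($o{\left(V \right)} = -9 + 3 = -6$)
$d{\left(a \right)} = 3 + a$
$\left(d{\left(g \right)} - 3 o{\left(6 \right)}\right) \left(-98\right) + 5 = \left(\left(3 + 0\right) - -18\right) \left(-98\right) + 5 = \left(3 + 18\right) \left(-98\right) + 5 = 21 \left(-98\right) + 5 = -2058 + 5 = -2053$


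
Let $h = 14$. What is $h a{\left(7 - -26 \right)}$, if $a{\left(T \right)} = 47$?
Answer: $658$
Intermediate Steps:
$h a{\left(7 - -26 \right)} = 14 \cdot 47 = 658$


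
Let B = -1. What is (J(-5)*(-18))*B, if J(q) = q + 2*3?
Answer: 18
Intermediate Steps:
J(q) = 6 + q (J(q) = q + 6 = 6 + q)
(J(-5)*(-18))*B = ((6 - 5)*(-18))*(-1) = (1*(-18))*(-1) = -18*(-1) = 18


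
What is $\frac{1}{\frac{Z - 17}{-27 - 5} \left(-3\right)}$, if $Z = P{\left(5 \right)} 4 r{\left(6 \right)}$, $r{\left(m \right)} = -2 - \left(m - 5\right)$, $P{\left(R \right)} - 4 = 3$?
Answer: $- \frac{32}{303} \approx -0.10561$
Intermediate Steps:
$P{\left(R \right)} = 7$ ($P{\left(R \right)} = 4 + 3 = 7$)
$r{\left(m \right)} = 3 - m$ ($r{\left(m \right)} = -2 - \left(-5 + m\right) = 3 - m$)
$Z = -84$ ($Z = 7 \cdot 4 \left(3 - 6\right) = 28 \left(3 - 6\right) = 28 \left(-3\right) = -84$)
$\frac{1}{\frac{Z - 17}{-27 - 5} \left(-3\right)} = \frac{1}{\frac{-84 - 17}{-27 - 5} \left(-3\right)} = \frac{1}{- \frac{101}{-32} \left(-3\right)} = \frac{1}{\left(-101\right) \left(- \frac{1}{32}\right) \left(-3\right)} = \frac{1}{\frac{101}{32} \left(-3\right)} = \frac{1}{- \frac{303}{32}} = - \frac{32}{303}$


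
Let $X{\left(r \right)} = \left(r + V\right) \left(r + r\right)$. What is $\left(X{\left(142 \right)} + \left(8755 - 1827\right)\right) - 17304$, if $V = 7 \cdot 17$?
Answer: $63748$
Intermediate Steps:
$V = 119$
$X{\left(r \right)} = 2 r \left(119 + r\right)$ ($X{\left(r \right)} = \left(r + 119\right) \left(r + r\right) = \left(119 + r\right) 2 r = 2 r \left(119 + r\right)$)
$\left(X{\left(142 \right)} + \left(8755 - 1827\right)\right) - 17304 = \left(2 \cdot 142 \left(119 + 142\right) + \left(8755 - 1827\right)\right) - 17304 = \left(2 \cdot 142 \cdot 261 + 6928\right) - 17304 = \left(74124 + 6928\right) - 17304 = 81052 - 17304 = 63748$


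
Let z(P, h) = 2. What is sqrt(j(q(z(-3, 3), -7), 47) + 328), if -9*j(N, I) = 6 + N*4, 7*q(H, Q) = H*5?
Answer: sqrt(144074)/21 ≈ 18.075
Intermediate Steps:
q(H, Q) = 5*H/7 (q(H, Q) = (H*5)/7 = (5*H)/7 = 5*H/7)
j(N, I) = -2/3 - 4*N/9 (j(N, I) = -(6 + N*4)/9 = -(6 + 4*N)/9 = -2/3 - 4*N/9)
sqrt(j(q(z(-3, 3), -7), 47) + 328) = sqrt((-2/3 - 20*2/63) + 328) = sqrt((-2/3 - 4/9*10/7) + 328) = sqrt((-2/3 - 40/63) + 328) = sqrt(-82/63 + 328) = sqrt(20582/63) = sqrt(144074)/21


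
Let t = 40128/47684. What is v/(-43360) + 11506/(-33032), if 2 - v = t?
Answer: -74348062241/213425763824 ≈ -0.34836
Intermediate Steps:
t = 10032/11921 (t = 40128*(1/47684) = 10032/11921 ≈ 0.84154)
v = 13810/11921 (v = 2 - 1*10032/11921 = 2 - 10032/11921 = 13810/11921 ≈ 1.1585)
v/(-43360) + 11506/(-33032) = (13810/11921)/(-43360) + 11506/(-33032) = (13810/11921)*(-1/43360) + 11506*(-1/33032) = -1381/51689456 - 5753/16516 = -74348062241/213425763824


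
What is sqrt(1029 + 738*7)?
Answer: sqrt(6195) ≈ 78.708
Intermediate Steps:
sqrt(1029 + 738*7) = sqrt(1029 + 5166) = sqrt(6195)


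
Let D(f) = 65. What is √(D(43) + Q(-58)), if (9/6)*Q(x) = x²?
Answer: √20769/3 ≈ 48.038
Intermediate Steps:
Q(x) = 2*x²/3
√(D(43) + Q(-58)) = √(65 + (⅔)*(-58)²) = √(65 + (⅔)*3364) = √(65 + 6728/3) = √(6923/3) = √20769/3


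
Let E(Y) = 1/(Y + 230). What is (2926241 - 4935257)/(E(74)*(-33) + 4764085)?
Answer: -610740864/1448281807 ≈ -0.42170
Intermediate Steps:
E(Y) = 1/(230 + Y)
(2926241 - 4935257)/(E(74)*(-33) + 4764085) = (2926241 - 4935257)/(-33/(230 + 74) + 4764085) = -2009016/(-33/304 + 4764085) = -2009016/1448281807/304 = -2009016*304/1448281807 = -610740864/1448281807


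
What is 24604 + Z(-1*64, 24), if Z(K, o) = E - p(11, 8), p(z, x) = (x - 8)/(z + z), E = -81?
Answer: 24523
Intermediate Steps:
p(z, x) = (-8 + x)/(2*z) (p(z, x) = (-8 + x)/((2*z)) = (-8 + x)*(1/(2*z)) = (-8 + x)/(2*z))
Z(K, o) = -81 (Z(K, o) = -81 - (-8 + 8)/(2*11) = -81 - 0/(2*11) = -81 - 1*0 = -81 + 0 = -81)
24604 + Z(-1*64, 24) = 24604 - 81 = 24523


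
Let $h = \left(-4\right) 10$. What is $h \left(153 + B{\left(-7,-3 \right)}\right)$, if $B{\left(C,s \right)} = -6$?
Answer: $-5880$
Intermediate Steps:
$h = -40$
$h \left(153 + B{\left(-7,-3 \right)}\right) = - 40 \left(153 - 6\right) = \left(-40\right) 147 = -5880$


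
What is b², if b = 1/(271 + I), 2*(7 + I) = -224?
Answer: 1/23104 ≈ 4.3283e-5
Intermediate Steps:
I = -119 (I = -7 + (½)*(-224) = -7 - 112 = -119)
b = 1/152 (b = 1/(271 - 119) = 1/152 ≈ 0.0065789)
b² = (1/152)² = 1/23104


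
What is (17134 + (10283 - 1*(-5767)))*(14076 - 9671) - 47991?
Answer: 146127529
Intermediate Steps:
(17134 + (10283 - 1*(-5767)))*(14076 - 9671) - 47991 = (17134 + (10283 + 5767))*4405 - 47991 = (17134 + 16050)*4405 - 47991 = 33184*4405 - 47991 = 146175520 - 47991 = 146127529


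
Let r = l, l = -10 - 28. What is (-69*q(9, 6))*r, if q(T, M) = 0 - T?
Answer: -23598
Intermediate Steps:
l = -38
q(T, M) = -T
r = -38
(-69*q(9, 6))*r = -(-69)*9*(-38) = -69*(-9)*(-38) = 621*(-38) = -23598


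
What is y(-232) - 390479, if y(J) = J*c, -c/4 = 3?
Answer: -387695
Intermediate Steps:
c = -12 (c = -4*3 = -12)
y(J) = -12*J (y(J) = J*(-12) = -12*J)
y(-232) - 390479 = -12*(-232) - 390479 = 2784 - 390479 = -387695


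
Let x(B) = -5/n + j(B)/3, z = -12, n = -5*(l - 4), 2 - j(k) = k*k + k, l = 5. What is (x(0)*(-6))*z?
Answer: 120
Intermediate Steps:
j(k) = 2 - k - k² (j(k) = 2 - (k*k + k) = 2 - (k² + k) = 2 - (k + k²) = 2 + (-k - k²) = 2 - k - k²)
n = -5 (n = -5*(5 - 4) = -5*1 = -5)
x(B) = 5/3 - B/3 - B²/3 (x(B) = -5/(-5) + (2 - B - B²)/3 = -5*(-⅕) + (2 - B - B²)*(⅓) = 1 + (⅔ - B/3 - B²/3) = 5/3 - B/3 - B²/3)
(x(0)*(-6))*z = ((5/3 - ⅓*0 - ⅓*0²)*(-6))*(-12) = ((5/3 + 0 - ⅓*0)*(-6))*(-12) = ((5/3 + 0 + 0)*(-6))*(-12) = ((5/3)*(-6))*(-12) = -10*(-12) = 120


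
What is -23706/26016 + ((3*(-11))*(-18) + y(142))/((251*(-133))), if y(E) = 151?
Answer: -135126553/144748688 ≈ -0.93353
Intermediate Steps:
-23706/26016 + ((3*(-11))*(-18) + y(142))/((251*(-133))) = -23706/26016 + ((3*(-11))*(-18) + 151)/((251*(-133))) = -23706*1/26016 + (-33*(-18) + 151)/(-33383) = -3951/4336 + (594 + 151)*(-1/33383) = -3951/4336 + 745*(-1/33383) = -3951/4336 - 745/33383 = -135126553/144748688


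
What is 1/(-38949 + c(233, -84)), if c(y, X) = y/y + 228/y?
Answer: -233/9074656 ≈ -2.5676e-5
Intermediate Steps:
c(y, X) = 1 + 228/y
1/(-38949 + c(233, -84)) = 1/(-38949 + (228 + 233)/233) = 1/(-38949 + (1/233)*461) = 1/(-38949 + 461/233) = 1/(-9074656/233) = -233/9074656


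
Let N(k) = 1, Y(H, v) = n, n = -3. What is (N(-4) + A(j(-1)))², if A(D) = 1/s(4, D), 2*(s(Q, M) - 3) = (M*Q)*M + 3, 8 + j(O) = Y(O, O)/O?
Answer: 12321/11881 ≈ 1.0370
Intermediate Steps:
Y(H, v) = -3
j(O) = -8 - 3/O
s(Q, M) = 9/2 + Q*M²/2 (s(Q, M) = 3 + ((M*Q)*M + 3)/2 = 3 + (Q*M² + 3)/2 = 3 + (3 + Q*M²)/2 = 3 + (3/2 + Q*M²/2) = 9/2 + Q*M²/2)
A(D) = 1/(9/2 + 2*D²) (A(D) = 1/(9/2 + (½)*4*D²) = 1/(9/2 + 2*D²))
(N(-4) + A(j(-1)))² = (1 + 2/(9 + 4*(-8 - 3/(-1))²))² = (1 + 2/(9 + 4*(-8 - 3*(-1))²))² = (1 + 2/(9 + 4*(-8 + 3)²))² = (1 + 2/(9 + 4*(-5)²))² = (1 + 2/(9 + 4*25))² = (1 + 2/(9 + 100))² = (1 + 2/109)² = (111/109)² = 12321/11881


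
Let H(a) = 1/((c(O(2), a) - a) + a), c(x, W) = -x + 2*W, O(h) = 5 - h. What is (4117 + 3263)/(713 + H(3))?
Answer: 1107/107 ≈ 10.346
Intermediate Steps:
H(a) = 1/(-3 + 2*a) (H(a) = 1/(((-(5 - 1*2) + 2*a) - a) + a) = 1/(((-(5 - 2) + 2*a) - a) + a) = 1/(((-1*3 + 2*a) - a) + a) = 1/(((-3 + 2*a) - a) + a) = 1/((-3 + a) + a) = 1/(-3 + 2*a))
(4117 + 3263)/(713 + H(3)) = (4117 + 3263)/(713 + 1/(-3 + 2*3)) = 7380/(713 + 1/(-3 + 6)) = 7380/(713 + 1/3) = 7380/(713 + ⅓) = 7380/(2140/3) = 7380*(3/2140) = 1107/107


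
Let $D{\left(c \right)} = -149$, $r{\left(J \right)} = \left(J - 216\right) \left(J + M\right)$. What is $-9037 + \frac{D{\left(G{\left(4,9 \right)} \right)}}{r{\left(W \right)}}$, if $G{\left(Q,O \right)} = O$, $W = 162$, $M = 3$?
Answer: $- \frac{80519521}{8910} \approx -9037.0$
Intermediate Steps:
$r{\left(J \right)} = \left(-216 + J\right) \left(3 + J\right)$ ($r{\left(J \right)} = \left(J - 216\right) \left(J + 3\right) = \left(-216 + J\right) \left(3 + J\right)$)
$-9037 + \frac{D{\left(G{\left(4,9 \right)} \right)}}{r{\left(W \right)}} = -9037 - \frac{149}{-648 + 162^{2} - 34506} = -9037 - \frac{149}{-648 + 26244 - 34506} = -9037 - \frac{149}{-8910} = -9037 - - \frac{149}{8910} = -9037 + \frac{149}{8910} = - \frac{80519521}{8910}$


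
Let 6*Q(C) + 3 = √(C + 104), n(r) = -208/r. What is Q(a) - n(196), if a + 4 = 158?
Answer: 55/98 + √258/6 ≈ 3.2383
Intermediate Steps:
a = 154 (a = -4 + 158 = 154)
Q(C) = -½ + √(104 + C)/6 (Q(C) = -½ + √(C + 104)/6 = -½ + √(104 + C)/6)
Q(a) - n(196) = (-½ + √(104 + 154)/6) - (-208)/196 = (-½ + √258/6) - (-208)/196 = (-½ + √258/6) - 1*(-52/49) = (-½ + √258/6) + 52/49 = 55/98 + √258/6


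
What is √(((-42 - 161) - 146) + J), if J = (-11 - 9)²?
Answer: √51 ≈ 7.1414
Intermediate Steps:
J = 400 (J = (-20)² = 400)
√(((-42 - 161) - 146) + J) = √(((-42 - 161) - 146) + 400) = √((-203 - 146) + 400) = √(-349 + 400) = √51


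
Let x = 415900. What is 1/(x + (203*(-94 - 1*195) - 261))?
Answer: 1/356972 ≈ 2.8013e-6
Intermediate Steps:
1/(x + (203*(-94 - 1*195) - 261)) = 1/(415900 + (203*(-94 - 1*195) - 261)) = 1/(415900 + (203*(-94 - 195) - 261)) = 1/(415900 + (203*(-289) - 261)) = 1/(415900 + (-58667 - 261)) = 1/(415900 - 58928) = 1/356972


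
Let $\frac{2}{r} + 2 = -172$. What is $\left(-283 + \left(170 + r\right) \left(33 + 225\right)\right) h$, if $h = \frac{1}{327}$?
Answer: $\frac{1263647}{9483} \approx 133.25$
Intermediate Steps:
$r = - \frac{1}{87}$ ($r = \frac{2}{-2 - 172} = \frac{2}{-174} = 2 \left(- \frac{1}{174}\right) = - \frac{1}{87} \approx -0.011494$)
$h = \frac{1}{327} \approx 0.0030581$
$\left(-283 + \left(170 + r\right) \left(33 + 225\right)\right) h = \left(-283 + \left(170 - \frac{1}{87}\right) \left(33 + 225\right)\right) \frac{1}{327} = \left(-283 + \frac{14789}{87} \cdot 258\right) \frac{1}{327} = \left(-283 + \frac{1271854}{29}\right) \frac{1}{327} = \frac{1263647}{29} \cdot \frac{1}{327} = \frac{1263647}{9483}$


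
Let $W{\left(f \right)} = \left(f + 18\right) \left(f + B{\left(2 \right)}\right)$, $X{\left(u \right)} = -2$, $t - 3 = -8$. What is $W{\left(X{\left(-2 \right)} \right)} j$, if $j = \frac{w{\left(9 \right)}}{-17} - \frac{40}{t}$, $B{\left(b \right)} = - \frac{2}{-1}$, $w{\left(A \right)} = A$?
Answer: $0$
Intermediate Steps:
$t = -5$ ($t = 3 - 8 = -5$)
$B{\left(b \right)} = 2$ ($B{\left(b \right)} = \left(-2\right) \left(-1\right) = 2$)
$W{\left(f \right)} = \left(2 + f\right) \left(18 + f\right)$ ($W{\left(f \right)} = \left(f + 18\right) \left(f + 2\right) = \left(18 + f\right) \left(2 + f\right) = \left(2 + f\right) \left(18 + f\right)$)
$j = \frac{127}{17}$ ($j = \frac{9}{-17} - \frac{40}{-5} = 9 \left(- \frac{1}{17}\right) - -8 = - \frac{9}{17} + 8 = \frac{127}{17} \approx 7.4706$)
$W{\left(X{\left(-2 \right)} \right)} j = \left(36 + \left(-2\right)^{2} + 20 \left(-2\right)\right) \frac{127}{17} = \left(36 + 4 - 40\right) \frac{127}{17} = 0 \cdot \frac{127}{17} = 0$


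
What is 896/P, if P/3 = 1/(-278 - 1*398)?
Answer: -605696/3 ≈ -2.0190e+5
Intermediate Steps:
P = -3/676 (P = 3/(-278 - 1*398) = 3/(-278 - 398) = 3/(-676) = 3*(-1/676) = -3/676 ≈ -0.0044379)
896/P = 896/(-3/676) = 896*(-676/3) = -605696/3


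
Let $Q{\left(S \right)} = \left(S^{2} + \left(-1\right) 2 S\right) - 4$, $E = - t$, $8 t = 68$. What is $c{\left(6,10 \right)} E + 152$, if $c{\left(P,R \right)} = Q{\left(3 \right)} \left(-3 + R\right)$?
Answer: $\frac{423}{2} \approx 211.5$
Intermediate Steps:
$t = \frac{17}{2}$ ($t = \frac{1}{8} \cdot 68 = \frac{17}{2} \approx 8.5$)
$E = - \frac{17}{2}$ ($E = \left(-1\right) \frac{17}{2} = - \frac{17}{2} \approx -8.5$)
$Q{\left(S \right)} = -4 + S^{2} - 2 S$ ($Q{\left(S \right)} = \left(S^{2} - 2 S\right) - 4 = -4 + S^{2} - 2 S$)
$c{\left(P,R \right)} = 3 - R$ ($c{\left(P,R \right)} = \left(-4 + 3^{2} - 6\right) \left(-3 + R\right) = \left(-4 + 9 - 6\right) \left(-3 + R\right) = - (-3 + R) = 3 - R$)
$c{\left(6,10 \right)} E + 152 = \left(3 - 10\right) \left(- \frac{17}{2}\right) + 152 = \left(-7\right) \left(- \frac{17}{2}\right) + 152 = \frac{119}{2} + 152 = \frac{423}{2}$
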